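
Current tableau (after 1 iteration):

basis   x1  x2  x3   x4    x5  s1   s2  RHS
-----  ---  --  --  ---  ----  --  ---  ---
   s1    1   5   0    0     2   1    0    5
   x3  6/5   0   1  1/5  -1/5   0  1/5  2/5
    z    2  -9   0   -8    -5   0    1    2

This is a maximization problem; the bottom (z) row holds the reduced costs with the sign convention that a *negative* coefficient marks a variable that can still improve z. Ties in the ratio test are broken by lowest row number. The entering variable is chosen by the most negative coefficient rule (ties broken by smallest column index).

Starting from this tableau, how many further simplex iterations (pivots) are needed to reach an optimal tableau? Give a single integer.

3

pivot: x2 in, s1 out → z = 11
pivot: x4 in, x3 out → z = 27
pivot: x5 in, x2 out → z = 101/2
No improving column remains; optimal.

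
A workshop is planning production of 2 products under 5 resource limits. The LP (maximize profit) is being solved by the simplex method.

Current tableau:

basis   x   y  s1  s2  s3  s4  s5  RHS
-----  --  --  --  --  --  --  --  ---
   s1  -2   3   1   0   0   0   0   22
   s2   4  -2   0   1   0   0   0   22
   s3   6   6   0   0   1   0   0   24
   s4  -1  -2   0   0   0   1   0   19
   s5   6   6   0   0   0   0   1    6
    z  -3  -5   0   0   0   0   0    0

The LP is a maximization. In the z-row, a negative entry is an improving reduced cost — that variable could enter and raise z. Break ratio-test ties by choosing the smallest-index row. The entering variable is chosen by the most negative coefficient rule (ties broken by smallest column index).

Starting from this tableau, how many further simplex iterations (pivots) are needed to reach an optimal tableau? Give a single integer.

pivot: y in, s5 out → z = 5
No improving column remains; optimal.

1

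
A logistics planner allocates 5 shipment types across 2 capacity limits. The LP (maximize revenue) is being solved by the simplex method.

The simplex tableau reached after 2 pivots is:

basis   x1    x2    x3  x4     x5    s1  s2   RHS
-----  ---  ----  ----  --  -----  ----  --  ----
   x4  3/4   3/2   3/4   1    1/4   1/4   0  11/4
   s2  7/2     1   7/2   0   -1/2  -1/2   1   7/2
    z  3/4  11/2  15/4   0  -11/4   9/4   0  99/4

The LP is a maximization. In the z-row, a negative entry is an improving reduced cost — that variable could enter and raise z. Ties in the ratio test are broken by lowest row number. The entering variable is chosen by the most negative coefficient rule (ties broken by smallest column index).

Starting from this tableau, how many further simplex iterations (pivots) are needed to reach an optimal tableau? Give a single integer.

1

pivot: x5 in, x4 out → z = 55
No improving column remains; optimal.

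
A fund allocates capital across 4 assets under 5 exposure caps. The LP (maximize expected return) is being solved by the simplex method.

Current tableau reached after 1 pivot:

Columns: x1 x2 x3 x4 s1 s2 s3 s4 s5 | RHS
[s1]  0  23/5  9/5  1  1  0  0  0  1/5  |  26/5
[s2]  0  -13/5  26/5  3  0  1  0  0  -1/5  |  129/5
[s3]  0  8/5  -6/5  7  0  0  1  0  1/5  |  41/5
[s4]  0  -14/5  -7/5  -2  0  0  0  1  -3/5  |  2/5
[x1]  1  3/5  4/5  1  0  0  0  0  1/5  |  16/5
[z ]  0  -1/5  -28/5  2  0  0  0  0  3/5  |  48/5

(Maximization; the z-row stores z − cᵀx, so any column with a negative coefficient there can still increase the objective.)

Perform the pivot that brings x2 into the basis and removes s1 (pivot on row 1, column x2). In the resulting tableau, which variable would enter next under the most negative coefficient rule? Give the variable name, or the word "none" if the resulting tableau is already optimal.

x3

Pivot element 23/5. New z-row = old z-row − (-1/5)·(row 1/(23/5)).
Updated z-row coefficients: x1: 0, x2: 0, x3: -127/23, x4: 47/23, s1: 1/23, s2: 0, s3: 0, s4: 0, s5: 14/23.
The most negative is -127/23 in column x3, so x3 would enter next.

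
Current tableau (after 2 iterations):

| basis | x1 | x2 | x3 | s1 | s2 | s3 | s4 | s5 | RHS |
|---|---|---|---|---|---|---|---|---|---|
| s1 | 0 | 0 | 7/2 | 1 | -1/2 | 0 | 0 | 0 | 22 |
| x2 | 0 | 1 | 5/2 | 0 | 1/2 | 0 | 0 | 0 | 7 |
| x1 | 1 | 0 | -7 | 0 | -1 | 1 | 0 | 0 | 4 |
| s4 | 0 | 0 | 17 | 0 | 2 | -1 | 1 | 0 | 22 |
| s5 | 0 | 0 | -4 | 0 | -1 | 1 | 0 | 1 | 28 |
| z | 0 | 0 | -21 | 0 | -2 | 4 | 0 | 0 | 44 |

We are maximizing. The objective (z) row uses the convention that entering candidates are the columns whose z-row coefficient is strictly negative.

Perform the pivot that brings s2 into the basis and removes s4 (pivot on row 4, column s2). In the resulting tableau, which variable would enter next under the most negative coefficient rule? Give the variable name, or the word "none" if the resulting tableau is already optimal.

Pivot element 2. New z-row = old z-row − (-2)·(row 4/2).
Updated z-row coefficients: x1: 0, x2: 0, x3: -4, s1: 0, s2: 0, s3: 3, s4: 1, s5: 0.
The most negative is -4 in column x3, so x3 would enter next.

x3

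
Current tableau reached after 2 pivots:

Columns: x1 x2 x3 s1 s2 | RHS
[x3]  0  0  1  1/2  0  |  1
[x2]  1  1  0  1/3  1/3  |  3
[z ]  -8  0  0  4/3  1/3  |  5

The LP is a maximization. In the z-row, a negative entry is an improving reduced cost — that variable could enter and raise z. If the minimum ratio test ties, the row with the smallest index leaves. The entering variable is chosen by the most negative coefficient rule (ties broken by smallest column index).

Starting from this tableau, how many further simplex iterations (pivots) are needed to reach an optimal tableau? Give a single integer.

1

pivot: x1 in, x2 out → z = 29
No improving column remains; optimal.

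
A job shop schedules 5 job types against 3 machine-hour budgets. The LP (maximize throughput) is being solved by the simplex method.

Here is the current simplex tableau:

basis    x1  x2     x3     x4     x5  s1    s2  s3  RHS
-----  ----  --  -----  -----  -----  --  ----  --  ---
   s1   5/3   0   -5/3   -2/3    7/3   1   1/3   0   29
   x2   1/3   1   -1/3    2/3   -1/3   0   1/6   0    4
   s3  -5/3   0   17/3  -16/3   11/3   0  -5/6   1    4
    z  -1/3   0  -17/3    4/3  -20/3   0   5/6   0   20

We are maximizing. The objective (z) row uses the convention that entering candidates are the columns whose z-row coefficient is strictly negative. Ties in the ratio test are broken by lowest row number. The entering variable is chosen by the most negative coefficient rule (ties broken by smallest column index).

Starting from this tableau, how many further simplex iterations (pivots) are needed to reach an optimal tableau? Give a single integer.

pivot: x5 in, s3 out → z = 300/11
pivot: x4 in, s1 out → z = 542/5
pivot: x3 in, x2 out → z = 1317/8
No improving column remains; optimal.

3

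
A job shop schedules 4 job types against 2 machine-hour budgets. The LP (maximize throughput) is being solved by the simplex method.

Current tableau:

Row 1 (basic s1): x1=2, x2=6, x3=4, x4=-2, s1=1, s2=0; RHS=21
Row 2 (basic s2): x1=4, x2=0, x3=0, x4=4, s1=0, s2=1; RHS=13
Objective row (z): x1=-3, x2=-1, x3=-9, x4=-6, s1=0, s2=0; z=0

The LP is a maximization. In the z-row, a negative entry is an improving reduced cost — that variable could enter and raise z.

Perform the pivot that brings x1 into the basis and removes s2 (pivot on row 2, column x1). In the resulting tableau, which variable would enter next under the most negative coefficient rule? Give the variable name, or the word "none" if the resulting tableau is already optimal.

x3

Pivot element 4. New z-row = old z-row − (-3)·(row 2/4).
Updated z-row coefficients: x1: 0, x2: -1, x3: -9, x4: -3, s1: 0, s2: 3/4.
The most negative is -9 in column x3, so x3 would enter next.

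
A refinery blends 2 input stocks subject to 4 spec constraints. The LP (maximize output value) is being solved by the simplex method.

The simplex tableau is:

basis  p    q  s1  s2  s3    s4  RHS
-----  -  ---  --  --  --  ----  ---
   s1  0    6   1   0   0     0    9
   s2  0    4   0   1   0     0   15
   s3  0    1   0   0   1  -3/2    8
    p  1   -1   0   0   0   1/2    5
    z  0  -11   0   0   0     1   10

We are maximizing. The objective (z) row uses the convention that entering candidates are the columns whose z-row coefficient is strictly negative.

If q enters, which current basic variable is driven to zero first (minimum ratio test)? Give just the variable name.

Ratios: row 1 (s1): 9/6 = 3/2; row 2 (s2): 15/4 = 15/4; row 3 (s3): 8/1 = 8; row 4 (p): entry -1 ≤ 0, skip.
Minimum ratio 3/2 is in the s1 row, so s1 leaves.

s1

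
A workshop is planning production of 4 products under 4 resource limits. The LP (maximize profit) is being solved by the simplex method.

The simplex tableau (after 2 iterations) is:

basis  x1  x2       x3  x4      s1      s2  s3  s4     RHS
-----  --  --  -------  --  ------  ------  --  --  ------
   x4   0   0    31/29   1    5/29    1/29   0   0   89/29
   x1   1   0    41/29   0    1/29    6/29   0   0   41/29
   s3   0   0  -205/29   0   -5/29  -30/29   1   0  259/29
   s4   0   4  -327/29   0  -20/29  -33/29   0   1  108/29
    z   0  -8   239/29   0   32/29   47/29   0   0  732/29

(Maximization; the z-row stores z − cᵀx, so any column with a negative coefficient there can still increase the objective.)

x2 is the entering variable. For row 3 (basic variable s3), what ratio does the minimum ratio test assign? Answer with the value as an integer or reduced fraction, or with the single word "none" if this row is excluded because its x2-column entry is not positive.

The x2 entry in row 3 is 0 ≤ 0, so this row gives no ratio.

none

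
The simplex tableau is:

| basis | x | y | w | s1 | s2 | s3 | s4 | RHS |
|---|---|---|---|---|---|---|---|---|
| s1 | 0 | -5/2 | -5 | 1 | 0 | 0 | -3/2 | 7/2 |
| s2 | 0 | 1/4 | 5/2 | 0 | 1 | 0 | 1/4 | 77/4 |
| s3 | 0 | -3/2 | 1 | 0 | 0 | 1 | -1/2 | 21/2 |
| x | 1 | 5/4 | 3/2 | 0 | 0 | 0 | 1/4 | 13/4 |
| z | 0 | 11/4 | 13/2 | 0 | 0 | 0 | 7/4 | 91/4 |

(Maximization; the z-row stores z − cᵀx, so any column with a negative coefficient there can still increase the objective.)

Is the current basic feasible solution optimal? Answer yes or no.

yes

No objective-row coefficient is strictly negative, so no entering variable exists; the tableau is optimal.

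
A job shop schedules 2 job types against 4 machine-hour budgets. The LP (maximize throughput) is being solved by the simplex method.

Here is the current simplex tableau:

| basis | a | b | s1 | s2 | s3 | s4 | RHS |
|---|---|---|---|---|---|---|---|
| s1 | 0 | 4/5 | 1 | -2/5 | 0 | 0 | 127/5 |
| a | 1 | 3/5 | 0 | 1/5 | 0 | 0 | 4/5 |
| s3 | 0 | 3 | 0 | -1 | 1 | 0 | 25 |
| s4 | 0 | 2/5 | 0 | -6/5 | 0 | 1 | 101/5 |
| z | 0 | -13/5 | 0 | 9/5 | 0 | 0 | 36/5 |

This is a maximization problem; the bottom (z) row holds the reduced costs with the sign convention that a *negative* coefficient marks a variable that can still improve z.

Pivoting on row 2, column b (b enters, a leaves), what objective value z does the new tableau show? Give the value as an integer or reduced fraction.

Minimum ratio for b: (4/5)/(3/5) = 4/3.
z changes by −(z-row coeff of b)·ratio = −(-13/5)·(4/3) = 52/15.
New z = 36/5 + (52/15) = 32/3.

32/3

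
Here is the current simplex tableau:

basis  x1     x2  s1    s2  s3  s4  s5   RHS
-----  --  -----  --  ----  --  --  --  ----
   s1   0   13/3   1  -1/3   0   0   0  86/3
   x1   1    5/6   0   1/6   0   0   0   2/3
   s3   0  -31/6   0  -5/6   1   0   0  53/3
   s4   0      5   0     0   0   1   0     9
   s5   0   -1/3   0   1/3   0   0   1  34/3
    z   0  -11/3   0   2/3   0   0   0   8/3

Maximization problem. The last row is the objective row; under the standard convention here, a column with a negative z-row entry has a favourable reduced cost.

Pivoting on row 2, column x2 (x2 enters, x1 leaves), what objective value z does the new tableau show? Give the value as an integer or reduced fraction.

28/5

Minimum ratio for x2: (2/3)/(5/6) = 4/5.
z changes by −(z-row coeff of x2)·ratio = −(-11/3)·(4/5) = 44/15.
New z = 8/3 + (44/15) = 28/5.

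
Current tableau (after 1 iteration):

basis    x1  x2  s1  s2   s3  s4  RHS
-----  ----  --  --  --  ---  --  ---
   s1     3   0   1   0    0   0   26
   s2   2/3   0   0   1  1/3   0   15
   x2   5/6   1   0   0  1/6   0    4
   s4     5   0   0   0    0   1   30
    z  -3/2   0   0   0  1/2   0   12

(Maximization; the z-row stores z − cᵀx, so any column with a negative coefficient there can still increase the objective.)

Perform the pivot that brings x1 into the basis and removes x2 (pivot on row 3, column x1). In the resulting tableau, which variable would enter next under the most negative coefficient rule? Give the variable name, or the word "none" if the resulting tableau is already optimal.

Pivot element 5/6. New z-row = old z-row − (-3/2)·(row 3/(5/6)).
Updated z-row coefficients: x1: 0, x2: 9/5, s1: 0, s2: 0, s3: 4/5, s4: 0.
No coefficient is strictly negative; the tableau after this pivot is optimal.

none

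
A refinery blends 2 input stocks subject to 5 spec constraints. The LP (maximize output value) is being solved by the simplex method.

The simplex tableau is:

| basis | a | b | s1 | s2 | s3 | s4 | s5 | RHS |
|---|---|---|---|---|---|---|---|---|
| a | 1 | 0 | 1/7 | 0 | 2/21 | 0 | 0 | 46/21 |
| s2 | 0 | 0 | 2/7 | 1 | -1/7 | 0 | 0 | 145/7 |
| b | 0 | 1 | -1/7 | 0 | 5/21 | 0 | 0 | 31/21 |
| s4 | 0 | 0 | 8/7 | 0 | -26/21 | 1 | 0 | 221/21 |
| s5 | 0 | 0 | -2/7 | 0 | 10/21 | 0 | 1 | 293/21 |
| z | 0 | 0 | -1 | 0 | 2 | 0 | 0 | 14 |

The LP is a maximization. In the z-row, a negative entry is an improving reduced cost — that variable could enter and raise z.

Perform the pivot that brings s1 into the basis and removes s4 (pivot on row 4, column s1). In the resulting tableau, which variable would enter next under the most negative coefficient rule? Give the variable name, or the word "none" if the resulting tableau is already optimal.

none

Pivot element 8/7. New z-row = old z-row − (-1)·(row 4/(8/7)).
Updated z-row coefficients: a: 0, b: 0, s1: 0, s2: 0, s3: 11/12, s4: 7/8, s5: 0.
No coefficient is strictly negative; the tableau after this pivot is optimal.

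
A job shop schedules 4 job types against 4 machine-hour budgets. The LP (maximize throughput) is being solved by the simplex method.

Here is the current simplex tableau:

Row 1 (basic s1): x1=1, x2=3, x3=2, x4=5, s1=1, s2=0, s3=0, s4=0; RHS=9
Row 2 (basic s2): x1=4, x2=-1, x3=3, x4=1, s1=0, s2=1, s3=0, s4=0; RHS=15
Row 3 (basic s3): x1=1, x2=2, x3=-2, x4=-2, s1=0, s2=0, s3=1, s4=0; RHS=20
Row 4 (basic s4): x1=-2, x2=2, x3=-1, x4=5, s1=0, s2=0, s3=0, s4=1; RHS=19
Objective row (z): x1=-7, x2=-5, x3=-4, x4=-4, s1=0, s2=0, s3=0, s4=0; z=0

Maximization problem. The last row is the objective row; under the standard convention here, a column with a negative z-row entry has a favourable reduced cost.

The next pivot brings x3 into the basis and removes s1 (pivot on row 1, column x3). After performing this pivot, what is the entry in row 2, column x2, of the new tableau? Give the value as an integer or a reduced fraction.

Pivot element is row 1, column x3: 2.
Normalize row 1: new (row 1, x2) = 3/2 = 3/2.
row 2 ← row 2 − 3·(new row 1): -1 − 3·(3/2) = -11/2.

-11/2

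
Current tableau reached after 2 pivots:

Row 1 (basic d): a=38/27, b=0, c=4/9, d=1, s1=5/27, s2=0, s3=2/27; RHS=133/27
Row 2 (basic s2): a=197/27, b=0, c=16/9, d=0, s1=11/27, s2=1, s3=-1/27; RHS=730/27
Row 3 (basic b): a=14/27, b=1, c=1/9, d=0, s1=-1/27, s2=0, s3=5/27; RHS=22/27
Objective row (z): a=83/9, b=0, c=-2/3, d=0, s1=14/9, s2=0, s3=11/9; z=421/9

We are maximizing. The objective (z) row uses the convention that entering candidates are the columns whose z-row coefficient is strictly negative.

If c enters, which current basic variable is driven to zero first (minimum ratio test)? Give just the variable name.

b

Ratios: row 1 (d): (133/27)/(4/9) = 133/12; row 2 (s2): (730/27)/(16/9) = 365/24; row 3 (b): (22/27)/(1/9) = 22/3.
Minimum ratio 22/3 is in the b row, so b leaves.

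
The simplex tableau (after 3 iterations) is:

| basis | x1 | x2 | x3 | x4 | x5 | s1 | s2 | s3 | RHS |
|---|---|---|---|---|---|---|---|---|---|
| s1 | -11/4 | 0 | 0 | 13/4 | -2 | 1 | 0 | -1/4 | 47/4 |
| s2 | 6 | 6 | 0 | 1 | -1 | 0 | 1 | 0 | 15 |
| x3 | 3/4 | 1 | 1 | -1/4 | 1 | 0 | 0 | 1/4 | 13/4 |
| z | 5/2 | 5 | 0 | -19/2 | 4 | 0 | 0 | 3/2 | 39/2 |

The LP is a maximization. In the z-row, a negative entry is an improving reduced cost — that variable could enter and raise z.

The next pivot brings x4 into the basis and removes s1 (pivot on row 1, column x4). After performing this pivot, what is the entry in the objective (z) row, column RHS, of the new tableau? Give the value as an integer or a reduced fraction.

Pivot element is row 1, column x4: 13/4.
Normalize row 1: new (row 1, RHS) = (47/4)/(13/4) = 47/13.
z-row ← z-row − (-19/2)·(new row 1): 39/2 − (-19/2)·(47/13) = 700/13.

700/13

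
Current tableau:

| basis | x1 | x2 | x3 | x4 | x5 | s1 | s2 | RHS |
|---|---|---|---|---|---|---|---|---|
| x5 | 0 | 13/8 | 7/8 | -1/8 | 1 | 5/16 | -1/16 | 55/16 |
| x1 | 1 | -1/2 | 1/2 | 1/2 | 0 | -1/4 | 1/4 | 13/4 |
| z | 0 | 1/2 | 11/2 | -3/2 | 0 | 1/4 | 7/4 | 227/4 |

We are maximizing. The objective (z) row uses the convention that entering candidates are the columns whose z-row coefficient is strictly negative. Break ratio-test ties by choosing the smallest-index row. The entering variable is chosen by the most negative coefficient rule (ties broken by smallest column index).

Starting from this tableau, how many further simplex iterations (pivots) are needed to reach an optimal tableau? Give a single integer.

pivot: x4 in, x1 out → z = 133/2
pivot: x2 in, x5 out → z = 208/3
pivot: s1 in, x2 out → z = 75
No improving column remains; optimal.

3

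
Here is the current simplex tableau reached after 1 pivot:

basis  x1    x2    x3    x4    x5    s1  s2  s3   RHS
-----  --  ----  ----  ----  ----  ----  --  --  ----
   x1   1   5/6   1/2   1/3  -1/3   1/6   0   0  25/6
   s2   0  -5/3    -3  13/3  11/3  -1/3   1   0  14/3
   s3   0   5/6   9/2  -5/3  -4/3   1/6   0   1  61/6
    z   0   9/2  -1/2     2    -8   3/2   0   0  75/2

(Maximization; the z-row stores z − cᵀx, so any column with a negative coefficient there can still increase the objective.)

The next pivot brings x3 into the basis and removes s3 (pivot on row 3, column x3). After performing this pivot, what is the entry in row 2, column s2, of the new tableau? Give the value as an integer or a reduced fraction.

1

Pivot element is row 3, column x3: 9/2.
Normalize row 3: new (row 3, s2) = 0/(9/2) = 0.
row 2 ← row 2 − (-3)·(new row 3): 1 − (-3)·0 = 1.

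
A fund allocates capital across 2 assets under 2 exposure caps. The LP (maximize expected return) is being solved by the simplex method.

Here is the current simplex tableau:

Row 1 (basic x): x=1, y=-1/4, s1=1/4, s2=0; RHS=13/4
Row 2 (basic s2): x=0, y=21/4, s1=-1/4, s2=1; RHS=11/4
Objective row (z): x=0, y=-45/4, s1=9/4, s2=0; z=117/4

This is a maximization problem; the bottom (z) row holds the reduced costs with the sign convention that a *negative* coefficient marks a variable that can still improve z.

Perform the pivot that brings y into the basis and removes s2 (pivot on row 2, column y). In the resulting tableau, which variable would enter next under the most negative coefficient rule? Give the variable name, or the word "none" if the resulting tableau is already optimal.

none

Pivot element 21/4. New z-row = old z-row − (-45/4)·(row 2/(21/4)).
Updated z-row coefficients: x: 0, y: 0, s1: 12/7, s2: 15/7.
No coefficient is strictly negative; the tableau after this pivot is optimal.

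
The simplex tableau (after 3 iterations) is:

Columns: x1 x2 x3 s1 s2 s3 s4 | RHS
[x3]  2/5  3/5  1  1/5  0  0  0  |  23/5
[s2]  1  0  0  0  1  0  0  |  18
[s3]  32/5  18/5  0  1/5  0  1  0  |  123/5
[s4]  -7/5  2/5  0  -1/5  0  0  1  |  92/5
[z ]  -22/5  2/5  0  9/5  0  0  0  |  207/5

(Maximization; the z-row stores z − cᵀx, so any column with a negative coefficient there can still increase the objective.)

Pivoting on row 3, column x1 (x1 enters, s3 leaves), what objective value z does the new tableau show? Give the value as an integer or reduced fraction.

Minimum ratio for x1: (123/5)/(32/5) = 123/32.
z changes by −(z-row coeff of x1)·ratio = −(-22/5)·(123/32) = 1353/80.
New z = 207/5 + (1353/80) = 933/16.

933/16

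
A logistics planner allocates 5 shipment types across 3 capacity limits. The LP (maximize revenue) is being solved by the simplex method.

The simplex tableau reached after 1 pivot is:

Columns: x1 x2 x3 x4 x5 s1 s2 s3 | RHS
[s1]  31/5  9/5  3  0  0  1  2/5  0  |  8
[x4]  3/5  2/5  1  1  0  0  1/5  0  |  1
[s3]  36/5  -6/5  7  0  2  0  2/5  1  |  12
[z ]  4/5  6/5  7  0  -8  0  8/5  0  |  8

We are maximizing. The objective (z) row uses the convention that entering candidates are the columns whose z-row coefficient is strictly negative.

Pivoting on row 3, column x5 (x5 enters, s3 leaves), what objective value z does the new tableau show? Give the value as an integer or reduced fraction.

56

Minimum ratio for x5: 12/2 = 6.
z changes by −(z-row coeff of x5)·ratio = −(-8)·6 = 48.
New z = 8 + 48 = 56.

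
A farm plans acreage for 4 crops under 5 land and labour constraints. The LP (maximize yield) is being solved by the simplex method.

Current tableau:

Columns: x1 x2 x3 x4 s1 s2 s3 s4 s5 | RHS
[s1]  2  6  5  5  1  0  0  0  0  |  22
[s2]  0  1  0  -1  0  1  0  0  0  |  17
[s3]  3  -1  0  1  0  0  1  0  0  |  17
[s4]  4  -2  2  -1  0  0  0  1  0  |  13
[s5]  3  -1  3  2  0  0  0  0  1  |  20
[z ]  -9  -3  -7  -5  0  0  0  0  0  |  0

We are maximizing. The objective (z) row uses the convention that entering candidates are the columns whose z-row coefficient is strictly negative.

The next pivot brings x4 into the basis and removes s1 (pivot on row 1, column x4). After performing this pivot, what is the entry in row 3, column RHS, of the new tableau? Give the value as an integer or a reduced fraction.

Pivot element is row 1, column x4: 5.
Normalize row 1: new (row 1, RHS) = 22/5 = 22/5.
row 3 ← row 3 − 1·(new row 1): 17 − 1·(22/5) = 63/5.

63/5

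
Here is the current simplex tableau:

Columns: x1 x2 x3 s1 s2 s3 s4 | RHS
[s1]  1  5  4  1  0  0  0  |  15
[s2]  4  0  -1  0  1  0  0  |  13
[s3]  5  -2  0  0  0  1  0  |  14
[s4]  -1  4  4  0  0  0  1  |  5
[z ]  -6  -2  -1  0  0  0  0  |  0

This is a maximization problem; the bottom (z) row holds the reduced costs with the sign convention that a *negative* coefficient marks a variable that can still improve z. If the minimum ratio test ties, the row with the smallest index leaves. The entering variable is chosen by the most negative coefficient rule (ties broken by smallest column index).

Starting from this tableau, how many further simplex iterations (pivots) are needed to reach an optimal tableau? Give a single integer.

3

pivot: x1 in, s3 out → z = 84/5
pivot: x2 in, s2 out → z = 87/4
pivot: x3 in, s4 out → z = 24
No improving column remains; optimal.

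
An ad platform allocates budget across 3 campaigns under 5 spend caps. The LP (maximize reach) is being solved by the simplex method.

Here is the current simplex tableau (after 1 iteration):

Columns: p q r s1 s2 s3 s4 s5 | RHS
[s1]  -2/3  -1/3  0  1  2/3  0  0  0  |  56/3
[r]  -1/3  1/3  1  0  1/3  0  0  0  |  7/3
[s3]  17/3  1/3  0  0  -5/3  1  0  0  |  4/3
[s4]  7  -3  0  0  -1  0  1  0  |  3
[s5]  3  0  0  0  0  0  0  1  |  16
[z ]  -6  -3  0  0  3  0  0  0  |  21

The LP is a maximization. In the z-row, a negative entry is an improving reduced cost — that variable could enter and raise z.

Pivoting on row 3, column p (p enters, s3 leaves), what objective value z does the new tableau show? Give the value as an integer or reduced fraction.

381/17

Minimum ratio for p: (4/3)/(17/3) = 4/17.
z changes by −(z-row coeff of p)·ratio = −(-6)·(4/17) = 24/17.
New z = 21 + (24/17) = 381/17.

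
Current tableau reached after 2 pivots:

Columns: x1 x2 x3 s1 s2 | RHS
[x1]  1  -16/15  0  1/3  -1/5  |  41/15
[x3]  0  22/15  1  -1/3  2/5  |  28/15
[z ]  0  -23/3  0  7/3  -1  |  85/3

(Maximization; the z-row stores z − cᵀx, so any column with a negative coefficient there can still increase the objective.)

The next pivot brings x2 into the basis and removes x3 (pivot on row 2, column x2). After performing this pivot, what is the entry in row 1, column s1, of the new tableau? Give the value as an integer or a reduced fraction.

Pivot element is row 2, column x2: 22/15.
Normalize row 2: new (row 2, s1) = (-1/3)/(22/15) = -5/22.
row 1 ← row 1 − (-16/15)·(new row 2): 1/3 − (-16/15)·(-5/22) = 1/11.

1/11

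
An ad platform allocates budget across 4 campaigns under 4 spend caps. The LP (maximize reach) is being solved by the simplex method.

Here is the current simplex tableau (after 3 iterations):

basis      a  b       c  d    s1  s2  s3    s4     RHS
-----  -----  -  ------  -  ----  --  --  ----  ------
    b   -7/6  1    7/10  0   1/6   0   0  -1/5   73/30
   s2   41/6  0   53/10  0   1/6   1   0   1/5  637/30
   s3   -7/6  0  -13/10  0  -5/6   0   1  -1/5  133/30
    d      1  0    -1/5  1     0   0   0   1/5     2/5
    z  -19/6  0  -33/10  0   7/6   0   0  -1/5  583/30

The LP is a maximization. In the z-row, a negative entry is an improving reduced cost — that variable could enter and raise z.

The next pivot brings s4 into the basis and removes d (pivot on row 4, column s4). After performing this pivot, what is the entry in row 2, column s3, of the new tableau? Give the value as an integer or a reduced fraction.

0

Pivot element is row 4, column s4: 1/5.
Normalize row 4: new (row 4, s3) = 0/(1/5) = 0.
row 2 ← row 2 − (1/5)·(new row 4): 0 − (1/5)·0 = 0.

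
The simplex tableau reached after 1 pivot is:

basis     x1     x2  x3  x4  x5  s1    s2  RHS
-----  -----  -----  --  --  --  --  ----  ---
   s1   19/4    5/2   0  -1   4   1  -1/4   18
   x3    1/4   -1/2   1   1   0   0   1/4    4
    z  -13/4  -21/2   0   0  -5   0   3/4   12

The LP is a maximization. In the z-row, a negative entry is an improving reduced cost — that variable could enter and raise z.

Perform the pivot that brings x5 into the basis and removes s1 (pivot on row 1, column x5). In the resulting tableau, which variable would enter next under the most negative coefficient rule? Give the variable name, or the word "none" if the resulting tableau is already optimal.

x2

Pivot element 4. New z-row = old z-row − (-5)·(row 1/4).
Updated z-row coefficients: x1: 43/16, x2: -59/8, x3: 0, x4: -5/4, x5: 0, s1: 5/4, s2: 7/16.
The most negative is -59/8 in column x2, so x2 would enter next.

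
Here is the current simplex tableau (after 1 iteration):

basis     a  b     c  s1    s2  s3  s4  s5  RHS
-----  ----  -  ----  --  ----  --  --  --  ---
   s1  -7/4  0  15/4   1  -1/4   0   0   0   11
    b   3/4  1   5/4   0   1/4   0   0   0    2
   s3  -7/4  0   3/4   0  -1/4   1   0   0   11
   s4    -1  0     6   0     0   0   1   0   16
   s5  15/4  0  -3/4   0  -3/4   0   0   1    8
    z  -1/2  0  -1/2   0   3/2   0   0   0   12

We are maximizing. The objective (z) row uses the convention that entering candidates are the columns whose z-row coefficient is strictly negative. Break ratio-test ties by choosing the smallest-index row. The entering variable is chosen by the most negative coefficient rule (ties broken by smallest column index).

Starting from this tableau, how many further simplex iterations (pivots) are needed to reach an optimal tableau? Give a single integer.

2

pivot: a in, s5 out → z = 196/15
pivot: c in, b out → z = 278/21
No improving column remains; optimal.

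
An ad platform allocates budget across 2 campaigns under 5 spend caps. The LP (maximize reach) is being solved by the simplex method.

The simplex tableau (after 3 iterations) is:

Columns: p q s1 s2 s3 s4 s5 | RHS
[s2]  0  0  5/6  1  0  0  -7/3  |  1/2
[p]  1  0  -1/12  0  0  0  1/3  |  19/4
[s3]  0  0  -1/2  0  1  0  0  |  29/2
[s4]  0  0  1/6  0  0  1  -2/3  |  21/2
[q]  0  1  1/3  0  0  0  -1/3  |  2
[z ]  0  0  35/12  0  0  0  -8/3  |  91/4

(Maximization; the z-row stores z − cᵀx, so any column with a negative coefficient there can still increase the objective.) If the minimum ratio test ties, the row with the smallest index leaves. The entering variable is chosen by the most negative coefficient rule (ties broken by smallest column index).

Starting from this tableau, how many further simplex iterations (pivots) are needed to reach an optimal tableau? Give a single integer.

pivot: s5 in, p out → z = 243/4
No improving column remains; optimal.

1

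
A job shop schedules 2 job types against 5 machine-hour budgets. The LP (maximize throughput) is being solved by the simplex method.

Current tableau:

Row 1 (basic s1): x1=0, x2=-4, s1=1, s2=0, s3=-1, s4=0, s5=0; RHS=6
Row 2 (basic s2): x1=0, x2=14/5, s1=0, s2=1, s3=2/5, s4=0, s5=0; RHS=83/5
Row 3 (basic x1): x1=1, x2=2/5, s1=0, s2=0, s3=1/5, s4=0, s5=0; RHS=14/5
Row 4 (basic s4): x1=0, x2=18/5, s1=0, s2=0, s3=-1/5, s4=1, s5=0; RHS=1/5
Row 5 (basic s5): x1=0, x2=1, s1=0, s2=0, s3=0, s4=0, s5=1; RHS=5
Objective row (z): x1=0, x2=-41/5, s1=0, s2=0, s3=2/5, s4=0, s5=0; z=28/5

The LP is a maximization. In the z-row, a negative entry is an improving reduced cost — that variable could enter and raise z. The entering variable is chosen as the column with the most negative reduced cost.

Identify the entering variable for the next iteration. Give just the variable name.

Objective-row coefficients: x1: 0, x2: -41/5, s1: 0, s2: 0, s3: 2/5, s4: 0, s5: 0.
The most negative is -41/5 in column x2, so x2 enters.

x2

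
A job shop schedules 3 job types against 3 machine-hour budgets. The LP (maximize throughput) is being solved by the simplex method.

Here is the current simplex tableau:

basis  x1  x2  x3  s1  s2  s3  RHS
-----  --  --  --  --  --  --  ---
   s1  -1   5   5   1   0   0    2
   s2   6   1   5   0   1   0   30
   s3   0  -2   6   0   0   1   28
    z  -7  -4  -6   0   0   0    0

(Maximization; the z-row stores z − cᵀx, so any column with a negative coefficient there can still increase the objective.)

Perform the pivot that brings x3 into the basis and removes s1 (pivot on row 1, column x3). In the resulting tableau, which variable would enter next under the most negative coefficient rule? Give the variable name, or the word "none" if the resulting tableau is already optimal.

x1

Pivot element 5. New z-row = old z-row − (-6)·(row 1/5).
Updated z-row coefficients: x1: -41/5, x2: 2, x3: 0, s1: 6/5, s2: 0, s3: 0.
The most negative is -41/5 in column x1, so x1 would enter next.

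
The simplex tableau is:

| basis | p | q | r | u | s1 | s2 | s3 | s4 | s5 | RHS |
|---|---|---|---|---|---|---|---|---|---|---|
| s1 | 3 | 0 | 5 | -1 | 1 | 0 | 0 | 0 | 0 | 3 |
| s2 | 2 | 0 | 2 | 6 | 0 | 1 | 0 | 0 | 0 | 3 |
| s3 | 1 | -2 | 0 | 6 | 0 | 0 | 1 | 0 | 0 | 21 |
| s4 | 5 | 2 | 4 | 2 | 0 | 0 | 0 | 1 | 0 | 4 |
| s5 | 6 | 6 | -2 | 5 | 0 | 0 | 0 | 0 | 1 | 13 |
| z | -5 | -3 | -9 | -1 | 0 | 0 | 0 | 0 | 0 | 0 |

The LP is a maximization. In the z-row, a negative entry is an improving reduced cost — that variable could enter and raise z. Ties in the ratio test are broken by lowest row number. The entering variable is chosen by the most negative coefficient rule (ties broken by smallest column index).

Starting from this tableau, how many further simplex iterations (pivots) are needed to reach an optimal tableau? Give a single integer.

2

pivot: r in, s1 out → z = 27/5
pivot: q in, s4 out → z = 39/5
No improving column remains; optimal.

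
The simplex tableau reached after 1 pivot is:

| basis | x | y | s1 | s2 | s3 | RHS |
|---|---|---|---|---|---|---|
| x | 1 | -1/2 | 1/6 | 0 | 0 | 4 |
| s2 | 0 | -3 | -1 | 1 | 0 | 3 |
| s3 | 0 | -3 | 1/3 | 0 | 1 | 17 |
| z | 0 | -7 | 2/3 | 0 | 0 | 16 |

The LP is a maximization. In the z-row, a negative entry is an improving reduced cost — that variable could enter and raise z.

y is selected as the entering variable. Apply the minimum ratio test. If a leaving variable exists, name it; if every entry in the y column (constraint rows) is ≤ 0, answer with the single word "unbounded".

unbounded

y-column entries: row 1: -1/2, row 2: -3, row 3: -3. All ≤ 0, so y can increase without bound; the LP is unbounded in this direction.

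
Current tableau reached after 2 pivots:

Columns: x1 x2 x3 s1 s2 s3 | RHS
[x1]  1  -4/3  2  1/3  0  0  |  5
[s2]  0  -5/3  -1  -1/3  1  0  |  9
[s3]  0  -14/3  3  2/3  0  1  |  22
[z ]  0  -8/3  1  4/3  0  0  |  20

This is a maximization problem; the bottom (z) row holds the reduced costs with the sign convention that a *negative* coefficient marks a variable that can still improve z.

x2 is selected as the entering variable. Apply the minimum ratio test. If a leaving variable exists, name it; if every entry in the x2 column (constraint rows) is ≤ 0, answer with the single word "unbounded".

x2-column entries: row 1: -4/3, row 2: -5/3, row 3: -14/3. All ≤ 0, so x2 can increase without bound; the LP is unbounded in this direction.

unbounded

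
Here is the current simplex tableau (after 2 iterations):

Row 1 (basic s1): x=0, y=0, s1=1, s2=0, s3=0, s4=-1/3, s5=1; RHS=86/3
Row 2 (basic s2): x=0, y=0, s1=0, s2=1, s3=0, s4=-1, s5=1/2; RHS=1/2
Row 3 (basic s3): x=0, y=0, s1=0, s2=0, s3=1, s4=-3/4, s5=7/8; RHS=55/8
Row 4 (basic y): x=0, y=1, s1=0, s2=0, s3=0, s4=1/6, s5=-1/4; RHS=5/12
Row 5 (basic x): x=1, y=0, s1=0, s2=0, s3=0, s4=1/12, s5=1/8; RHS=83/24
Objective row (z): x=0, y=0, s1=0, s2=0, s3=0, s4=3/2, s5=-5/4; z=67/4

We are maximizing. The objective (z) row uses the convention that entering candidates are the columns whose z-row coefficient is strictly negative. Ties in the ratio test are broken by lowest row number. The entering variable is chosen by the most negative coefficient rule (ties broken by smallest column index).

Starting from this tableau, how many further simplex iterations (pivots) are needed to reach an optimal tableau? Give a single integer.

pivot: s5 in, s2 out → z = 18
pivot: s4 in, s3 out → z = 24
No improving column remains; optimal.

2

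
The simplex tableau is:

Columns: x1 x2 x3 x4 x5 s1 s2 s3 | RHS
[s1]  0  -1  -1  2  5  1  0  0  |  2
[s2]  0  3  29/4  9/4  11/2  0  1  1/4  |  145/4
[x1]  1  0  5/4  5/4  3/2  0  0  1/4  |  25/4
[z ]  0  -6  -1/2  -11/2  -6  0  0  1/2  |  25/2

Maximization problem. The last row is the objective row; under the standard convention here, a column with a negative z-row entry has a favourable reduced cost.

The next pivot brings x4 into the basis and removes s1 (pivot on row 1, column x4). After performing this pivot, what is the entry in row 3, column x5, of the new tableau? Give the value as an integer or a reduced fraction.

Pivot element is row 1, column x4: 2.
Normalize row 1: new (row 1, x5) = 5/2 = 5/2.
row 3 ← row 3 − (5/4)·(new row 1): 3/2 − (5/4)·(5/2) = -13/8.

-13/8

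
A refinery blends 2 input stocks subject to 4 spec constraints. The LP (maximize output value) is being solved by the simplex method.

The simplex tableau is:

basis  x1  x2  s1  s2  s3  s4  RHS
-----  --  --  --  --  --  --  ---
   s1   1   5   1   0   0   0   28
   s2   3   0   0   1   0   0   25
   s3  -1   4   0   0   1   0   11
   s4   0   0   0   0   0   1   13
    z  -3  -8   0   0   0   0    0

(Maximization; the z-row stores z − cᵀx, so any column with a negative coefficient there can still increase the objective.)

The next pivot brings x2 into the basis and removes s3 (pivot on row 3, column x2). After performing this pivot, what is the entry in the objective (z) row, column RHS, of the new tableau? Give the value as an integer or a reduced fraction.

22

Pivot element is row 3, column x2: 4.
Normalize row 3: new (row 3, RHS) = 11/4 = 11/4.
z-row ← z-row − (-8)·(new row 3): 0 − (-8)·(11/4) = 22.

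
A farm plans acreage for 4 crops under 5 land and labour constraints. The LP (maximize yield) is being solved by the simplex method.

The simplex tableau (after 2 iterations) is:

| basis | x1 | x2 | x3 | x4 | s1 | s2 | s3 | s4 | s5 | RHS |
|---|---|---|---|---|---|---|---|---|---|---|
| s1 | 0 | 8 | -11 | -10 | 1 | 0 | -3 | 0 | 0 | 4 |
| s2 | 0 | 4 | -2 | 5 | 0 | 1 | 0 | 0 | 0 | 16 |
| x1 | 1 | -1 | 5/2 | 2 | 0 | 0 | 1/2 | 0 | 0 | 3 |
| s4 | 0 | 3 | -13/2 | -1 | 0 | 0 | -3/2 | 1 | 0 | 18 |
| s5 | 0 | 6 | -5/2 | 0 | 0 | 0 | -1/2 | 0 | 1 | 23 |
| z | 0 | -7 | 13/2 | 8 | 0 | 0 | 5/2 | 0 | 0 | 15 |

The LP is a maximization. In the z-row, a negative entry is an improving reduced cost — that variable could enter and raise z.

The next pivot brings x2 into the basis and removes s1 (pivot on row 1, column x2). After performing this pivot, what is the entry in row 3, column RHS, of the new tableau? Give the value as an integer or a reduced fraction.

Pivot element is row 1, column x2: 8.
Normalize row 1: new (row 1, RHS) = 4/8 = 1/2.
row 3 ← row 3 − (-1)·(new row 1): 3 − (-1)·(1/2) = 7/2.

7/2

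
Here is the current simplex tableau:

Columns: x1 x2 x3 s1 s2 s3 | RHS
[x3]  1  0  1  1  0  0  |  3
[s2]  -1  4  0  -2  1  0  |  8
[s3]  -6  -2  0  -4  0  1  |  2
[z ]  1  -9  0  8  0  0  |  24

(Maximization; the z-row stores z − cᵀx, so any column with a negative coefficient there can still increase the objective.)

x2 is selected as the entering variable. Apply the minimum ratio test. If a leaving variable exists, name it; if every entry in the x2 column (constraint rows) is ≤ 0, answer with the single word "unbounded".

s2

Ratios: row 1 (x3): entry 0 ≤ 0, skip; row 2 (s2): 8/4 = 2; row 3 (s3): entry -2 ≤ 0, skip.
Minimum ratio is in the s2 row, so s2 leaves.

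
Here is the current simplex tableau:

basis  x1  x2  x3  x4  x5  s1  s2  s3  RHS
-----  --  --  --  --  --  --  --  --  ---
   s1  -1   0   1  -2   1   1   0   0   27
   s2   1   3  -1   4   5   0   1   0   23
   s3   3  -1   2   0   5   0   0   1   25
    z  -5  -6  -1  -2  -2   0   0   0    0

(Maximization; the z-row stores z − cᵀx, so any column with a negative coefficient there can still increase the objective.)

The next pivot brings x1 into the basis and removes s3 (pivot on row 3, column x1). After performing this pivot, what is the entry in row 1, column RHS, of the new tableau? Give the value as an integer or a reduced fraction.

106/3

Pivot element is row 3, column x1: 3.
Normalize row 3: new (row 3, RHS) = 25/3 = 25/3.
row 1 ← row 1 − (-1)·(new row 3): 27 − (-1)·(25/3) = 106/3.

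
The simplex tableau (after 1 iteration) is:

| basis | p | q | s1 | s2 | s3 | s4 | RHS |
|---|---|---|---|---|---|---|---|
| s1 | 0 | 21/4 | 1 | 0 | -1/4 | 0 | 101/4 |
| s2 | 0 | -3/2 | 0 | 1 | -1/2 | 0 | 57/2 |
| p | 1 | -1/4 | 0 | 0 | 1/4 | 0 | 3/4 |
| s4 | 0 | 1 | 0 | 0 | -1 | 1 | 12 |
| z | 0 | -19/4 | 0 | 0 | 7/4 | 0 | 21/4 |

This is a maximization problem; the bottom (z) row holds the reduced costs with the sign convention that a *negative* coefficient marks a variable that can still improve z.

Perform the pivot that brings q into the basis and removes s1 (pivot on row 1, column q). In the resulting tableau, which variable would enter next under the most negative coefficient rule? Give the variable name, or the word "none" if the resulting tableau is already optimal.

none

Pivot element 21/4. New z-row = old z-row − (-19/4)·(row 1/(21/4)).
Updated z-row coefficients: p: 0, q: 0, s1: 19/21, s2: 0, s3: 32/21, s4: 0.
No coefficient is strictly negative; the tableau after this pivot is optimal.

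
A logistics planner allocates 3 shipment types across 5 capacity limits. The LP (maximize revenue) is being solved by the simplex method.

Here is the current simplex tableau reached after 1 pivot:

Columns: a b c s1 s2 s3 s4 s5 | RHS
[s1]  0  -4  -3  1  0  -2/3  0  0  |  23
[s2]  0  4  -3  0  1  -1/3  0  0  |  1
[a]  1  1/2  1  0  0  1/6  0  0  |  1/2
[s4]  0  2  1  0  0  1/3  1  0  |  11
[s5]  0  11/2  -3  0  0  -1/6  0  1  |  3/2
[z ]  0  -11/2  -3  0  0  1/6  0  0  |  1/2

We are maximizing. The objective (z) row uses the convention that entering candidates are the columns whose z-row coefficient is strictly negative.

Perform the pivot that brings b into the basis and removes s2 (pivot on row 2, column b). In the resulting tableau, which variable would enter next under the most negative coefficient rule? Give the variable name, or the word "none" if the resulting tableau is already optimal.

Pivot element 4. New z-row = old z-row − (-11/2)·(row 2/4).
Updated z-row coefficients: a: 0, b: 0, c: -57/8, s1: 0, s2: 11/8, s3: -7/24, s4: 0, s5: 0.
The most negative is -57/8 in column c, so c would enter next.

c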